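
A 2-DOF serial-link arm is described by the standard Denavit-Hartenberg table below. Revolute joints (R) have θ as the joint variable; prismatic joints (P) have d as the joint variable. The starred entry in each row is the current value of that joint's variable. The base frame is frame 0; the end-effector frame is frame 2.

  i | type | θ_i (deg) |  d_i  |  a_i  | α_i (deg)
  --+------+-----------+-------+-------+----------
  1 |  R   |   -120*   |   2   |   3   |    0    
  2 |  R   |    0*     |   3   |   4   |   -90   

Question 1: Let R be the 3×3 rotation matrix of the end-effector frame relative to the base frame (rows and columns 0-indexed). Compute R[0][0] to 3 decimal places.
End-effector x-axis (col 0 of R) = (-0.5000,-0.8660,0.0000)
R[0][0] = -0.5000

-0.500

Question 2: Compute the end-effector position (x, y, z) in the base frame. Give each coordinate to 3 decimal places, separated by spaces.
after link 1: o_1 = (-1.5000, -2.5981, 2.0000)
after link 2: o_2 = (-3.5000, -6.0622, 5.0000)

-3.500 -6.062 5.000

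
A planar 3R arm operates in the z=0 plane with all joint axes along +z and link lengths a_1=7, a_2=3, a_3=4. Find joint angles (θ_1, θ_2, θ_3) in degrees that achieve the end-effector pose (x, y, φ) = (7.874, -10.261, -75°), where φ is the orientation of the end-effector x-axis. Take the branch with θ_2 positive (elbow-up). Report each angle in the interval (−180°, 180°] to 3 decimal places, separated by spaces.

wrist centre = target − a_3·(cos φ, sin φ) = (6.8387, -6.3973)
cos θ_2 = (87.6935−7²−3²)/(2·7·3) = 0.7070; θ_2 = 45.0095° (elbow-up)
β = atan2(-6.3973,6.8387) = -43.0899°; ψ = atan2(2.1217,9.1210) = 13.0950°
θ_1 = β − ψ = -56.1848°
θ_3 = φ − θ_1 − θ_2 = -63.8247° (wrapped to (-180°,180°])

-56.185 45.010 -63.825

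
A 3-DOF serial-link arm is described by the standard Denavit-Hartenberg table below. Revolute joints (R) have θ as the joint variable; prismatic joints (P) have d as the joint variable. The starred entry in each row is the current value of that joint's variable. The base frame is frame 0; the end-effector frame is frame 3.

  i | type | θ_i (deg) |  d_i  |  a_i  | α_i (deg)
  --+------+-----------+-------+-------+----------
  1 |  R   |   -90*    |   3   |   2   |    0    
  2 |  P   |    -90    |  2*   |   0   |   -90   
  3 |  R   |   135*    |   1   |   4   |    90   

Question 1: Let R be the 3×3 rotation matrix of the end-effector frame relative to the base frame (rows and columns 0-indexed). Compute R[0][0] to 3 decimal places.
End-effector x-axis (col 0 of R) = (0.7071,0.0000,-0.7071)
R[0][0] = 0.7071

0.707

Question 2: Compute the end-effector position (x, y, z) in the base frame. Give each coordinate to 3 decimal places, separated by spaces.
after link 1: o_1 = (0.0000, -2.0000, 3.0000)
after link 2: o_2 = (0.0000, -2.0000, 5.0000)
after link 3: o_3 = (2.8284, -3.0000, 2.1716)

2.828 -3.000 2.172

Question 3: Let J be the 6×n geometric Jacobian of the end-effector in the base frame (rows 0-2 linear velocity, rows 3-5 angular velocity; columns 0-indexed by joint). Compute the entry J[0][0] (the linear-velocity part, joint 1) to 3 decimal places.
3.000

axis z_0 = ẑ; lever o_n−o_0 = (2.8284,-3.0000,2.1716)
cross product → J_v[:, 0] = (3.0000,2.8284,-0.0000)
J_ω[:, 0] = z_0
entry J[0][0] = 3.0000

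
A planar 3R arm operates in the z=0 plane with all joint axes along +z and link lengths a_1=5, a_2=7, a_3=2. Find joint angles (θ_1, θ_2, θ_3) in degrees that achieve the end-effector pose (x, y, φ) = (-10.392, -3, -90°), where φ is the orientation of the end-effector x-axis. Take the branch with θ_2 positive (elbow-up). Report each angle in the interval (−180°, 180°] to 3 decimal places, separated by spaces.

wrist centre = target − a_3·(cos φ, sin φ) = (-10.3920, -1.0000)
cos θ_2 = (108.9937−5²−7²)/(2·5·7) = 0.4999; θ_2 = 60.0060° (elbow-up)
β = atan2(-1.0000,-10.3920) = -174.5035°; ψ = atan2(6.0625,8.4994) = 35.5000°
θ_1 = β − ψ = -210.0035°
θ_3 = φ − θ_1 − θ_2 = 59.9975° (wrapped to (-180°,180°])

149.997 60.006 59.998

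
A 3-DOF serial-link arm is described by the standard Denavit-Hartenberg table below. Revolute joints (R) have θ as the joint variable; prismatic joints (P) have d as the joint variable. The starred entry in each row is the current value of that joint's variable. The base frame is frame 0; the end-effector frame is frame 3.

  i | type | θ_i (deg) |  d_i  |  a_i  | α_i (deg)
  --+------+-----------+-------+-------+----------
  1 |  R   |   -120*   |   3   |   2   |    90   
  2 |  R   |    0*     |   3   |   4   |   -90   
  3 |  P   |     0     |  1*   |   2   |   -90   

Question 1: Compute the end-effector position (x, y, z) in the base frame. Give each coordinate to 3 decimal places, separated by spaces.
-6.598 -5.428 4.000

after link 1: o_1 = (-1.0000, -1.7321, 3.0000)
after link 2: o_2 = (-5.5981, -3.6962, 3.0000)
after link 3: o_3 = (-6.5981, -5.4282, 4.0000)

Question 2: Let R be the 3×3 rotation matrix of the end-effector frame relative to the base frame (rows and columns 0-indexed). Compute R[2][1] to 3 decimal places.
-1.000

End-effector y-axis (col 1 of R) = (0.0000,-0.0000,-1.0000)
R[2][1] = -1.0000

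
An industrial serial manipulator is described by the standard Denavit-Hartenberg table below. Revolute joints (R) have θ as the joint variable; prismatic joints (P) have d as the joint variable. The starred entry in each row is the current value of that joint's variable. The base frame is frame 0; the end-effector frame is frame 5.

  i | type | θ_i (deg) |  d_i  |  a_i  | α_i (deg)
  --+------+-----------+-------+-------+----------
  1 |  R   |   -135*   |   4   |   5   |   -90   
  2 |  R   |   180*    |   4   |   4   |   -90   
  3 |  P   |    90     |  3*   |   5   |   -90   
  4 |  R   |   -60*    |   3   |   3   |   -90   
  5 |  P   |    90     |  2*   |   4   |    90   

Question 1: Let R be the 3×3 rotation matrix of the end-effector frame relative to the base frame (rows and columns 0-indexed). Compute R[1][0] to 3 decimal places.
End-effector x-axis (col 0 of R) = (0.7071,0.7071,-0.0000)
R[1][0] = 0.7071

0.707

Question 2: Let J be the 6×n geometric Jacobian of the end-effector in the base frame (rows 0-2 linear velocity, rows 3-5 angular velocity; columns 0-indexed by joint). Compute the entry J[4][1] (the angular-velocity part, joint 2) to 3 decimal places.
axis z_1 = (0.7071,-0.7071,0.0000); lever o_n−o_1 = (0.5430,6.5280,4.5981)
cross product → J_v[:, 1] = (-3.2513,-3.2513,5.0000)
J_ω[:, 1] = z_1
entry J[4][1] = -0.7071

-0.707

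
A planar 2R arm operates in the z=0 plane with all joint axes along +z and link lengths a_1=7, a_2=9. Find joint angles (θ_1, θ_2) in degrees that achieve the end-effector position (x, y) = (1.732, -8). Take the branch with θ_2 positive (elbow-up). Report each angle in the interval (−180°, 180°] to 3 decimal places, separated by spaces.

-150.000 120.000

cos θ_2 = (66.9998−7²−9²)/(2·7·9) = -0.5000; θ_2 = 120.0001° (elbow-up)
β = atan2(-8.0000,1.7320) = -77.7840°; ψ = atan2(7.7942,2.5000) = 72.2164°
θ_1 = β − ψ = -150.0004°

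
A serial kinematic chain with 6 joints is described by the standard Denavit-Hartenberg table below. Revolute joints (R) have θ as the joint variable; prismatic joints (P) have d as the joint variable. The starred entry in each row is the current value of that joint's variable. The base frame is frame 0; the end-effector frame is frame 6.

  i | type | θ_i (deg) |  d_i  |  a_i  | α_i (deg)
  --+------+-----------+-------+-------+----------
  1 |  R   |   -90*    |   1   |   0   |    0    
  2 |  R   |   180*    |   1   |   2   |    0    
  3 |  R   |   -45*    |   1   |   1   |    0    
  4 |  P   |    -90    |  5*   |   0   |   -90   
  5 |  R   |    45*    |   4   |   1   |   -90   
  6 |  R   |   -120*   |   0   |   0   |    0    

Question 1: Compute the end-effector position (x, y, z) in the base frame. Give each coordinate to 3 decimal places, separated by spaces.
4.036 5.036 7.293

after link 1: o_1 = (0.0000, 0.0000, 1.0000)
after link 2: o_2 = (0.0000, 2.0000, 2.0000)
after link 3: o_3 = (0.7071, 2.7071, 3.0000)
after link 4: o_4 = (0.7071, 2.7071, 8.0000)
after link 5: o_5 = (4.0355, 5.0355, 7.2929)
after link 6: o_6 = (4.0355, 5.0355, 7.2929)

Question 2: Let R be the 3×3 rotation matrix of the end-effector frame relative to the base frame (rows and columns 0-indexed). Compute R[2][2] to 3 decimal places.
-0.707

End-effector z-axis (col 2 of R) = (-0.5000,0.5000,-0.7071)
R[2][2] = -0.7071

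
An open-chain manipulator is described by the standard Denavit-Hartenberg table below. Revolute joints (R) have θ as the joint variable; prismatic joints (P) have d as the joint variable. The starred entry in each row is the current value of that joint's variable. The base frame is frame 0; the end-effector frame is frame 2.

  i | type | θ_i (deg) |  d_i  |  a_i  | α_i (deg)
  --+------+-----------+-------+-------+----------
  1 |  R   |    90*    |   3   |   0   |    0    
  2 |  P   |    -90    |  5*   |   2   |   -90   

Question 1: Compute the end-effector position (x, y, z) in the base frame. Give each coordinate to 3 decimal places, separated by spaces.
after link 1: o_1 = (0.0000, 0.0000, 3.0000)
after link 2: o_2 = (2.0000, 0.0000, 8.0000)

2.000 0.000 8.000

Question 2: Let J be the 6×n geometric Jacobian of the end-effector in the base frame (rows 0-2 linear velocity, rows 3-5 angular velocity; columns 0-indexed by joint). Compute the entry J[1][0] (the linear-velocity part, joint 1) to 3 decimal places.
axis z_0 = ẑ; lever o_n−o_0 = (2.0000,0.0000,8.0000)
cross product → J_v[:, 0] = (0.0000,2.0000,0.0000)
J_ω[:, 0] = z_0
entry J[1][0] = 2.0000

2.000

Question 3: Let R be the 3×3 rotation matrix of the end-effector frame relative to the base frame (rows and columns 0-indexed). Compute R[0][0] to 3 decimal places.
1.000

End-effector x-axis (col 0 of R) = (1.0000,0.0000,0.0000)
R[0][0] = 1.0000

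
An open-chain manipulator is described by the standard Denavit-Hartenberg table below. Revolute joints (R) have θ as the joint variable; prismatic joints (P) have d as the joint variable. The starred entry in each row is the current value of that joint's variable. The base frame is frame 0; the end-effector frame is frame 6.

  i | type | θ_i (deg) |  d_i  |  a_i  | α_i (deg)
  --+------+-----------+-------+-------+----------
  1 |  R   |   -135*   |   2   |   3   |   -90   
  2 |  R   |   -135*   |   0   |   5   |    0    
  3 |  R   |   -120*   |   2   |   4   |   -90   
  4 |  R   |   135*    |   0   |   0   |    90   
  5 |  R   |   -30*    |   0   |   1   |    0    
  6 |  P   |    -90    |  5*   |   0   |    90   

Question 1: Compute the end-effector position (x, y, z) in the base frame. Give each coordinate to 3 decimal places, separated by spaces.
-0.215 2.823 -1.281

after link 1: o_1 = (-2.1213, -2.1213, 2.0000)
after link 2: o_2 = (0.3787, 0.3787, 5.5355)
after link 3: o_3 = (2.5249, -0.3035, 1.6718)
after link 4: o_4 = (2.5249, -0.3035, 1.6718)
after link 5: o_5 = (1.6384, -0.3240, 2.1339)
after link 6: o_6 = (-0.2146, 2.8230, -1.2811)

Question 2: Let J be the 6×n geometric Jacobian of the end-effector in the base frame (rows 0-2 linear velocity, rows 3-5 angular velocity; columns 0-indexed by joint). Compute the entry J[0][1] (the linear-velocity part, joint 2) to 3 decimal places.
axis z_1 = (0.7071,-0.7071,0.0000); lever o_n−o_1 = (1.9067,4.9443,-3.2811)
cross product → J_v[:, 1] = (2.3201,2.3201,4.8444)
J_ω[:, 1] = z_1
entry J[0][1] = 2.3201

2.320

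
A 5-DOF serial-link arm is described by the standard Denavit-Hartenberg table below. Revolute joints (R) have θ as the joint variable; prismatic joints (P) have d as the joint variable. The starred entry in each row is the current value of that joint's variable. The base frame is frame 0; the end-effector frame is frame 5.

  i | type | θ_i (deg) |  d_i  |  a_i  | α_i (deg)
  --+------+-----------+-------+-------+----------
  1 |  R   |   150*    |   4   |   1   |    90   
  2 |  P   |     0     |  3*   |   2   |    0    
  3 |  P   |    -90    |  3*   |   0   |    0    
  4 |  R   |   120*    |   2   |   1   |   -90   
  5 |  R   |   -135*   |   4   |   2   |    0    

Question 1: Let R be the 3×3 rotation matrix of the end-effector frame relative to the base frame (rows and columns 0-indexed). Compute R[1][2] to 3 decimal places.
End-effector z-axis (col 2 of R) = (0.4330,-0.2500,0.8660)
R[1][2] = -0.2500

-0.250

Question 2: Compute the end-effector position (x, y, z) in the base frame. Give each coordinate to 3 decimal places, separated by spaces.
4.152 8.474 7.257

after link 1: o_1 = (-0.8660, 0.5000, 4.0000)
after link 2: o_2 = (-1.0981, 4.0981, 4.0000)
after link 3: o_3 = (0.4019, 6.6962, 4.0000)
after link 4: o_4 = (0.6519, 8.8612, 4.5000)
after link 5: o_5 = (4.1517, 8.4736, 7.2570)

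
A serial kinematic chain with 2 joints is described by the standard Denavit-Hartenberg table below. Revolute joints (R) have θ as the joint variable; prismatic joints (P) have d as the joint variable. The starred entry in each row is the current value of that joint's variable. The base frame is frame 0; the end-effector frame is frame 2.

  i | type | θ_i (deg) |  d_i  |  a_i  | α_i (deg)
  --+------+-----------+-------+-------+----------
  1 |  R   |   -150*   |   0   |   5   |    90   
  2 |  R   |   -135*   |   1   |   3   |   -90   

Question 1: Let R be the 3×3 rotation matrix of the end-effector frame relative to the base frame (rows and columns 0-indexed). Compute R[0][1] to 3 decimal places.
End-effector y-axis (col 1 of R) = (0.5000,-0.8660,-0.0000)
R[0][1] = 0.5000

0.500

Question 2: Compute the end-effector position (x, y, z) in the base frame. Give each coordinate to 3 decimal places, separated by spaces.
after link 1: o_1 = (-4.3301, -2.5000, 0.0000)
after link 2: o_2 = (-2.9930, -0.5733, -2.1213)

-2.993 -0.573 -2.121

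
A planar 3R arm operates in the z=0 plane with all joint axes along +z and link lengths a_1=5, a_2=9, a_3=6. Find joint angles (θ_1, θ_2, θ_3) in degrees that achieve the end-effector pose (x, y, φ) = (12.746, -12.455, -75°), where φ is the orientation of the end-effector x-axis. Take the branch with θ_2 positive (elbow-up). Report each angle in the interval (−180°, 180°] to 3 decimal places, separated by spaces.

-60.004 45.006 -60.002

wrist centre = target − a_3·(cos φ, sin φ) = (11.1931, -6.6594)
cos θ_2 = (169.6334−5²−9²)/(2·5·9) = 0.7070; θ_2 = 45.0056° (elbow-up)
β = atan2(-6.6594,11.1931) = -30.7510°; ψ = atan2(6.3646,11.3633) = 29.2531°
θ_1 = β − ψ = -60.0041°
θ_3 = φ − θ_1 − θ_2 = -60.0015° (wrapped to (-180°,180°])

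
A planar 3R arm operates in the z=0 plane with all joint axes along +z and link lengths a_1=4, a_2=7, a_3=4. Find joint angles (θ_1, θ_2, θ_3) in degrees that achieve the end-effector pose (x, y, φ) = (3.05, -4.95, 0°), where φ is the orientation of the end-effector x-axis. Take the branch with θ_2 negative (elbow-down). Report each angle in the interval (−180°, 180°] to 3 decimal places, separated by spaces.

-0.007 -134.996 135.003

wrist centre = target − a_3·(cos φ, sin φ) = (-0.9500, -4.9500)
cos θ_2 = (25.4050−4²−7²)/(2·4·7) = -0.7071; θ_2 = -134.9957° (elbow-down)
β = atan2(-4.9500,-0.9500) = -100.8641°; ψ = atan2(-4.9501,-0.9494) = -100.8568°
θ_1 = β − ψ = -0.0072°
θ_3 = φ − θ_1 − θ_2 = 135.0029° (wrapped to (-180°,180°])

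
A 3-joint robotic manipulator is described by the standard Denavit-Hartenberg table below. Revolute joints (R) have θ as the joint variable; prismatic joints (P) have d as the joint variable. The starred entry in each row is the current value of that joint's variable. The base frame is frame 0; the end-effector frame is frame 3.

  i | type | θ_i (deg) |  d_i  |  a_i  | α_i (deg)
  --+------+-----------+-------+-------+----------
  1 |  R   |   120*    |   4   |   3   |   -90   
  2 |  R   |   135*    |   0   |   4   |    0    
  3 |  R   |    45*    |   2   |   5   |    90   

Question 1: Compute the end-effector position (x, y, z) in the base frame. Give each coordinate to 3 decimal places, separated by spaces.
0.682 -5.182 1.172

after link 1: o_1 = (-1.5000, 2.5981, 4.0000)
after link 2: o_2 = (-0.0858, 0.1486, 1.1716)
after link 3: o_3 = (0.6822, -5.1815, 1.1716)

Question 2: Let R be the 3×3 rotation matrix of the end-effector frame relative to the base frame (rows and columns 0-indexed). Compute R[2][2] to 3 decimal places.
End-effector z-axis (col 2 of R) = (-0.0000,0.0000,-1.0000)
R[2][2] = -1.0000

-1.000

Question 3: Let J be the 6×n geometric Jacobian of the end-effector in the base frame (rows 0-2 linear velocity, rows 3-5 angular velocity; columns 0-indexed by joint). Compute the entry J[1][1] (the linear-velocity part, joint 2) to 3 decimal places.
-2.449

axis z_1 = (-0.8660,-0.5000,0.0000); lever o_n−o_1 = (2.1822,-7.7796,-2.8284)
cross product → J_v[:, 1] = (1.4142,-2.4495,7.8284)
J_ω[:, 1] = z_1
entry J[1][1] = -2.4495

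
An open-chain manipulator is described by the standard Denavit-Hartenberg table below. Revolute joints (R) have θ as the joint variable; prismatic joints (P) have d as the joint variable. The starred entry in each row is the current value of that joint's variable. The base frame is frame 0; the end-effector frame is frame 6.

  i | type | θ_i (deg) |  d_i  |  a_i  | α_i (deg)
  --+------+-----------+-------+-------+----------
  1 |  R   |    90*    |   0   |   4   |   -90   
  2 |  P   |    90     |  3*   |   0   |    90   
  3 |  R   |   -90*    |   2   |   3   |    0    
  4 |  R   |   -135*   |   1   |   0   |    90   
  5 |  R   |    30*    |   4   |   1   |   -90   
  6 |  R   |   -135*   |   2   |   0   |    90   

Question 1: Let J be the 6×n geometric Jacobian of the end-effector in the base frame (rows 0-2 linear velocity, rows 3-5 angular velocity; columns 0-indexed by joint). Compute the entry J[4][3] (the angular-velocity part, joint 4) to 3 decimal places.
1.000

axis z_3 = (0.0000,1.0000,0.0000); lever o_n−o_3 = (-2.7337,3.2321,-2.9232)
cross product → J_v[:, 3] = (-2.9232,-0.0000,2.7337)
J_ω[:, 3] = z_3
entry J[4][3] = 1.0000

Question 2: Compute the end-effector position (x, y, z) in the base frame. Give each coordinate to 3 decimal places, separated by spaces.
-2.734 9.232 -2.923

after link 1: o_1 = (0.0000, 4.0000, 0.0000)
after link 2: o_2 = (-3.0000, 4.0000, 0.0000)
after link 3: o_3 = (0.0000, 6.0000, -0.0000)
after link 4: o_4 = (0.0000, 7.0000, 0.0000)
after link 5: o_5 = (-3.4408, 7.5000, -2.2161)
after link 6: o_6 = (-2.7337, 9.2321, -2.9232)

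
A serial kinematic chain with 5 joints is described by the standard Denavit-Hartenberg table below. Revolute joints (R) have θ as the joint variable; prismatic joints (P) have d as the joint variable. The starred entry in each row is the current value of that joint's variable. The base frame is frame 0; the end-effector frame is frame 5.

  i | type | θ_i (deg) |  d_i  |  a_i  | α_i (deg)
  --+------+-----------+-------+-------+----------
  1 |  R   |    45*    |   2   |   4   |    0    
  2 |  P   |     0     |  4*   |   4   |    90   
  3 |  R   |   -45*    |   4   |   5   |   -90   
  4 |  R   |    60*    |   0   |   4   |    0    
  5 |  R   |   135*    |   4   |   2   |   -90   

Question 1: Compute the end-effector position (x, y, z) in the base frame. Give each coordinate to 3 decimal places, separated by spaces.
after link 1: o_1 = (2.8284, 2.8284, 2.0000)
after link 2: o_2 = (5.6569, 5.6569, 6.0000)
after link 3: o_3 = (10.9853, 5.3284, 2.4645)
after link 4: o_4 = (9.5358, 8.7779, 1.0503)
after link 5: o_5 = (10.9359, 9.4460, 5.2447)

10.936 9.446 5.245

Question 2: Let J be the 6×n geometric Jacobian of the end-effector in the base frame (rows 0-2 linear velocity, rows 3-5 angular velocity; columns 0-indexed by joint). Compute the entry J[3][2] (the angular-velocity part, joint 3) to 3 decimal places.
axis z_2 = (0.7071,-0.7071,0.0000); lever o_n−o_2 = (5.2790,3.7891,-0.7553)
cross product → J_v[:, 2] = (0.5341,0.5341,6.4121)
J_ω[:, 2] = z_2
entry J[3][2] = 0.7071

0.707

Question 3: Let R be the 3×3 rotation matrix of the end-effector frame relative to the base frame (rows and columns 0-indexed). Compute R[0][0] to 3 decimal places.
-0.300

End-effector x-axis (col 0 of R) = (-0.3000,-0.6660,0.6830)
R[0][0] = -0.3000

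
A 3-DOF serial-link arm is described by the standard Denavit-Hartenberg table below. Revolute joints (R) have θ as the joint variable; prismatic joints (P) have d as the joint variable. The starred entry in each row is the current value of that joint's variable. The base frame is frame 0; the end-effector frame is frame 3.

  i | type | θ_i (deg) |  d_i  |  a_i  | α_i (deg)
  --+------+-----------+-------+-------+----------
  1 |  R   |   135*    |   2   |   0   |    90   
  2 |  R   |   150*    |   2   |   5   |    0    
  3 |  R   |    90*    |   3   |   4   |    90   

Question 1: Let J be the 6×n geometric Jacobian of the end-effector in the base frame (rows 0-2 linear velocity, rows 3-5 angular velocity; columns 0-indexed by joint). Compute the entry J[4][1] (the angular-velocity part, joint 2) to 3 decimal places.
axis z_1 = (0.7071,0.7071,0.0000); lever o_n−o_1 = (8.0116,-0.9405,-0.9641)
cross product → J_v[:, 1] = (-0.6817,0.6817,-6.3301)
J_ω[:, 1] = z_1
entry J[4][1] = 0.7071

0.707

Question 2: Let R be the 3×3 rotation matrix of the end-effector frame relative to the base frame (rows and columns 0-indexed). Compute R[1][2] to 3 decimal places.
End-effector z-axis (col 2 of R) = (0.6124,-0.6124,0.5000)
R[1][2] = -0.6124

-0.612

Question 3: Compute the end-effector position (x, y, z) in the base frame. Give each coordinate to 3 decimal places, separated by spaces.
8.012 -0.941 1.036

after link 1: o_1 = (0.0000, 0.0000, 2.0000)
after link 2: o_2 = (4.4761, -1.6476, 4.5000)
after link 3: o_3 = (8.0116, -0.9405, 1.0359)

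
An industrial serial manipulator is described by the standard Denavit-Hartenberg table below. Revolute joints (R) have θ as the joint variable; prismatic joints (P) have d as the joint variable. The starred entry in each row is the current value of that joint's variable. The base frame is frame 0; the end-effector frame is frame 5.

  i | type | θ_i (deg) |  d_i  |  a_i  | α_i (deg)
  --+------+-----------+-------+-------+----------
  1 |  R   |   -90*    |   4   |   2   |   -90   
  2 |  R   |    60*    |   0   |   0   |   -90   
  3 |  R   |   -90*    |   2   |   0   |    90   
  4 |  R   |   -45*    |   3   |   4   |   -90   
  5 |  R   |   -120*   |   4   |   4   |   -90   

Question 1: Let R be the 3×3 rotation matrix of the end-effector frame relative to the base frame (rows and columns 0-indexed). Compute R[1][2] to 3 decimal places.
-0.280

End-effector z-axis (col 2 of R) = (0.6124,-0.2803,0.7392)
R[1][2] = -0.2803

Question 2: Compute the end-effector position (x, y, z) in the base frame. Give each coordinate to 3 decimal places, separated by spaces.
4.243 4.189 7.891

after link 1: o_1 = (0.0000, -2.0000, 4.0000)
after link 2: o_2 = (0.0000, -2.0000, 4.0000)
after link 3: o_3 = (0.0000, -0.2679, 3.0000)
after link 4: o_4 = (2.8284, -1.2174, 7.0123)
after link 5: o_5 = (4.2426, 4.1888, 7.8910)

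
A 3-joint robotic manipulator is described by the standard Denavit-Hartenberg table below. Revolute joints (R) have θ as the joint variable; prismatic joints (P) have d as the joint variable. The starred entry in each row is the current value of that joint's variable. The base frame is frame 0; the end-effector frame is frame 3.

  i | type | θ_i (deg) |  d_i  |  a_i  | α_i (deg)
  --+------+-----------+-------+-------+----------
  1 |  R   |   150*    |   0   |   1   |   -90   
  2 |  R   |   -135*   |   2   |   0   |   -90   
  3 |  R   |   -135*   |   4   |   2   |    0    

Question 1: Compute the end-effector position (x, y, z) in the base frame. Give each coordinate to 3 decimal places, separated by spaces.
after link 1: o_1 = (-0.8660, 0.5000, 0.0000)
after link 2: o_2 = (-1.8660, -1.2321, 0.0000)
after link 3: o_3 = (-5.8886, -0.5426, 1.8284)

-5.889 -0.543 1.828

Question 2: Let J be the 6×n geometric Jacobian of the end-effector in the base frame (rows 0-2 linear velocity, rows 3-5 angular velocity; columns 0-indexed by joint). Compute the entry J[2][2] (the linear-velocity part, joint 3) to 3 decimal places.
1.000

axis z_2 = (-0.6124,0.3536,0.7071); lever o_n−o_2 = (-4.0226,0.6895,1.8284)
cross product → J_v[:, 2] = (0.1589,-1.7247,1.0000)
J_ω[:, 2] = z_2
entry J[2][2] = 1.0000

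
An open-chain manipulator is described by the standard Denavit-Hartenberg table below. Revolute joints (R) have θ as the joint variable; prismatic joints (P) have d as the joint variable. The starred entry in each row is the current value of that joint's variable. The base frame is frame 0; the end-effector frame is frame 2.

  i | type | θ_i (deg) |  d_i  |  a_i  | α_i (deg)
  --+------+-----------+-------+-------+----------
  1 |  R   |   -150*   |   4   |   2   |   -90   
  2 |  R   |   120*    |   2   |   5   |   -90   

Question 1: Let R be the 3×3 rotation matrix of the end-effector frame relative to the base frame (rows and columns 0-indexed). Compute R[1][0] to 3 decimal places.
End-effector x-axis (col 0 of R) = (0.4330,0.2500,-0.8660)
R[1][0] = 0.2500

0.250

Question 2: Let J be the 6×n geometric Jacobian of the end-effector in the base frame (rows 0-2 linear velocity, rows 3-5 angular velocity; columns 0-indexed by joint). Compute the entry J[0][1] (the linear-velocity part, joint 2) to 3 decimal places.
axis z_1 = (0.5000,-0.8660,0.0000); lever o_n−o_1 = (3.1651,-0.4821,-4.3301)
cross product → J_v[:, 1] = (3.7500,2.1651,2.5000)
J_ω[:, 1] = z_1
entry J[0][1] = 3.7500

3.750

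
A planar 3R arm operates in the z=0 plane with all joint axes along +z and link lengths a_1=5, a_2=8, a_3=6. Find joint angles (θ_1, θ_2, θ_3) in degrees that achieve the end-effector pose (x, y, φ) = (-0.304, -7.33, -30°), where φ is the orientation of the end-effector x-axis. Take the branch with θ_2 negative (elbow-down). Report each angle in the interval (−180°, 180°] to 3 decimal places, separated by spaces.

-60.002 -120.000 150.002

wrist centre = target − a_3·(cos φ, sin φ) = (-5.5002, -4.3300)
cos θ_2 = (49.0006−5²−8²)/(2·5·8) = -0.5000; θ_2 = -119.9995° (elbow-down)
β = atan2(-4.3300,-5.5002) = -141.7884°; ψ = atan2(-6.9282,1.0001) = -81.7864°
θ_1 = β − ψ = -60.0020°
θ_3 = φ − θ_1 − θ_2 = 150.0015° (wrapped to (-180°,180°])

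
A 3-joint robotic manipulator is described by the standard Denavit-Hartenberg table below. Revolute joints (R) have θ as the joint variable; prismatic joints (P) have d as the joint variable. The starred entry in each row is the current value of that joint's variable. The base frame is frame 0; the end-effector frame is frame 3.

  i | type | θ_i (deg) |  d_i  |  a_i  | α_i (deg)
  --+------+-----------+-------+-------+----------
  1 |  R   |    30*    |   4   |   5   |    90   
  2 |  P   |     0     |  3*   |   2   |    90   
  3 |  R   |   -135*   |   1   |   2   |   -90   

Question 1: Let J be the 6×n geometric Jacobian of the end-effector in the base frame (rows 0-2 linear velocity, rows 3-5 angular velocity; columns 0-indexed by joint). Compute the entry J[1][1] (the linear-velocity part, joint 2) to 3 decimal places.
-0.866

prismatic axis z_1 = (0.5000,-0.8660,0.0000)
J_v[:, 1] = z_1; J_ω[:, 1] = (0,0,0)
entry J[1][1] = -0.8660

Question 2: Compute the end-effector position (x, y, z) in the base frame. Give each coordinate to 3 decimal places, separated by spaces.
after link 1: o_1 = (4.3301, 2.5000, 4.0000)
after link 2: o_2 = (7.5622, 0.9019, 4.0000)
after link 3: o_3 = (5.6303, 1.4196, 3.0000)

5.630 1.420 3.000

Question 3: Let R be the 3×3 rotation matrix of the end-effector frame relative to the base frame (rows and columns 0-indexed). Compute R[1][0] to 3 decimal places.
End-effector x-axis (col 0 of R) = (-0.9659,0.2588,-0.0000)
R[1][0] = 0.2588

0.259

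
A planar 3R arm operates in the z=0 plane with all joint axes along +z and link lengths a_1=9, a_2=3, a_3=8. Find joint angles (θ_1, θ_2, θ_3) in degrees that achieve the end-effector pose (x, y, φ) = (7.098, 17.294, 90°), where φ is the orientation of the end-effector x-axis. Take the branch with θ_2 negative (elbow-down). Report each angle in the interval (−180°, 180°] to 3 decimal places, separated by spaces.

60.002 -30.011 60.009

wrist centre = target − a_3·(cos φ, sin φ) = (7.0980, 9.2940)
cos θ_2 = (136.7600−9²−3²)/(2·9·3) = 0.8659; θ_2 = -30.0113° (elbow-down)
β = atan2(9.2940,7.0980) = 52.6304°; ψ = atan2(-1.5005,11.5978) = -7.3719°
θ_1 = β − ψ = 60.0023°
θ_3 = φ − θ_1 − θ_2 = 60.0090° (wrapped to (-180°,180°])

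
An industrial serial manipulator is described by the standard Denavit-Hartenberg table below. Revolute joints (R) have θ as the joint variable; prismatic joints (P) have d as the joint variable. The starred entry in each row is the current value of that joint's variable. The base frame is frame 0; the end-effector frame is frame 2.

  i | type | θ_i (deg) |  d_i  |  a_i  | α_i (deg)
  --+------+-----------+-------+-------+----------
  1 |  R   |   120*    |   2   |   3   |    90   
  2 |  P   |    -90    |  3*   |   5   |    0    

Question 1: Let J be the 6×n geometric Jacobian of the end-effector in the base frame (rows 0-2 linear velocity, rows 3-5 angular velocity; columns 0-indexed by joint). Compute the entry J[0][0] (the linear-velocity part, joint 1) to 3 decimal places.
-4.098

axis z_0 = ẑ; lever o_n−o_0 = (1.0981,4.0981,-3.0000)
cross product → J_v[:, 0] = (-4.0981,1.0981,0.0000)
J_ω[:, 0] = z_0
entry J[0][0] = -4.0981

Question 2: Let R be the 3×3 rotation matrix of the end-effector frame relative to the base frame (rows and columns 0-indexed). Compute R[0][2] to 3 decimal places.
End-effector z-axis (col 2 of R) = (0.8660,0.5000,0.0000)
R[0][2] = 0.8660

0.866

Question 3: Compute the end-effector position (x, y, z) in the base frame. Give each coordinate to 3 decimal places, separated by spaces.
1.098 4.098 -3.000

after link 1: o_1 = (-1.5000, 2.5981, 2.0000)
after link 2: o_2 = (1.0981, 4.0981, -3.0000)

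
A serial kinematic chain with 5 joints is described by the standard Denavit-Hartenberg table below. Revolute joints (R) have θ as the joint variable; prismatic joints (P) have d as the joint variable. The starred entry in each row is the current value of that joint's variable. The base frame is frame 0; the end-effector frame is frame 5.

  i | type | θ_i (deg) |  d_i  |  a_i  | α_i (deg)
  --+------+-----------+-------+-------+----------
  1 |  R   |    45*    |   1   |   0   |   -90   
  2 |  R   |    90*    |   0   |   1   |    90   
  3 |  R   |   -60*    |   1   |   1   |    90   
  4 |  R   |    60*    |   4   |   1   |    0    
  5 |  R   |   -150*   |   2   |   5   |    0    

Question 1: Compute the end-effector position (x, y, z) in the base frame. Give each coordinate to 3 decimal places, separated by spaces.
0.824 -5.256 4.446

after link 1: o_1 = (0.0000, 0.0000, 1.0000)
after link 2: o_2 = (0.0000, 0.0000, 0.0000)
after link 3: o_3 = (1.3195, 0.0947, -0.5000)
after link 4: o_4 = (3.6523, -1.0133, 2.7141)
after link 5: o_5 = (0.8238, -5.2559, 4.4462)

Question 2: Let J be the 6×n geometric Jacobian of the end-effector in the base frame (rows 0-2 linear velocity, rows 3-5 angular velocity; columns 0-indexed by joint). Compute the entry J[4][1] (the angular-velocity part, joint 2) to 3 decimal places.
0.707

axis z_1 = (-0.7071,0.7071,0.0000); lever o_n−o_1 = (0.8238,-5.2559,3.4462)
cross product → J_v[:, 1] = (2.4368,2.4368,3.1340)
J_ω[:, 1] = z_1
entry J[4][1] = 0.7071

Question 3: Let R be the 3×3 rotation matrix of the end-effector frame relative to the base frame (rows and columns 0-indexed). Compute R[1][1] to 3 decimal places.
-0.612

End-effector y-axis (col 1 of R) = (0.6124,-0.6124,-0.5000)
R[1][1] = -0.6124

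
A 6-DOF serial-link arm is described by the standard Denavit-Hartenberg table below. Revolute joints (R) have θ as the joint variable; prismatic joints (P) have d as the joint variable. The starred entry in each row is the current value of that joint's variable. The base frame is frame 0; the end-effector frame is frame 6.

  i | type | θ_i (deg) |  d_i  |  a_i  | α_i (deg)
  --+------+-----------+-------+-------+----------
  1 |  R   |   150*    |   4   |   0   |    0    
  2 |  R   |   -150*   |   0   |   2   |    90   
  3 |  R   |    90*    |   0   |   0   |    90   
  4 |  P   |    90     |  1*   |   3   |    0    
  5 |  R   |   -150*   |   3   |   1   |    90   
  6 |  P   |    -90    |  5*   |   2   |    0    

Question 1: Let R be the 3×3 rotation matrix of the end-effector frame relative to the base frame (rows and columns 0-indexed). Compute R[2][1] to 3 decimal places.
End-effector y-axis (col 1 of R) = (0.0000,0.8660,0.5000)
R[2][1] = 0.5000

0.500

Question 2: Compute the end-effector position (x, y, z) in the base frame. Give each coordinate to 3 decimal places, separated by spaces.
after link 1: o_1 = (0.0000, 0.0000, 4.0000)
after link 2: o_2 = (2.0000, 0.0000, 4.0000)
after link 3: o_3 = (2.0000, 0.0000, 4.0000)
after link 4: o_4 = (3.0000, -3.0000, 4.0000)
after link 5: o_5 = (6.0000, -2.1340, 4.5000)
after link 6: o_6 = (4.0000, 0.3660, 0.1699)

4.000 0.366 0.170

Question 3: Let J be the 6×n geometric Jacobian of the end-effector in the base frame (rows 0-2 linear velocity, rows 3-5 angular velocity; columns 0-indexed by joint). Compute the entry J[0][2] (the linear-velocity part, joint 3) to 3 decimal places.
axis z_2 = (0.0000,-1.0000,0.0000); lever o_n−o_2 = (2.0000,0.3660,-3.8301)
cross product → J_v[:, 2] = (3.8301,0.0000,2.0000)
J_ω[:, 2] = z_2
entry J[0][2] = 3.8301

3.830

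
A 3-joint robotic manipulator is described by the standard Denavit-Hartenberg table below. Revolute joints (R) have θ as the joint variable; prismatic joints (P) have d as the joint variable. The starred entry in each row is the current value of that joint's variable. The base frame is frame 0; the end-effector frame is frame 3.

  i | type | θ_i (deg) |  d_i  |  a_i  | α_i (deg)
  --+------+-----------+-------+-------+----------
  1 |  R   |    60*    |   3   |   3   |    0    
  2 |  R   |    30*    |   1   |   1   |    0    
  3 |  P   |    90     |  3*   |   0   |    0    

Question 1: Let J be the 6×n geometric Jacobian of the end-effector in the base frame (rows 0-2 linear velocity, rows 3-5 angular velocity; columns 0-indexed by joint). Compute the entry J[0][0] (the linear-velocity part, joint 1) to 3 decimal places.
axis z_0 = ẑ; lever o_n−o_0 = (1.5000,3.5981,7.0000)
cross product → J_v[:, 0] = (-3.5981,1.5000,0.0000)
J_ω[:, 0] = z_0
entry J[0][0] = -3.5981

-3.598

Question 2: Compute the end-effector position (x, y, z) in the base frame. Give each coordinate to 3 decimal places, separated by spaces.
after link 1: o_1 = (1.5000, 2.5981, 3.0000)
after link 2: o_2 = (1.5000, 3.5981, 4.0000)
after link 3: o_3 = (1.5000, 3.5981, 7.0000)

1.500 3.598 7.000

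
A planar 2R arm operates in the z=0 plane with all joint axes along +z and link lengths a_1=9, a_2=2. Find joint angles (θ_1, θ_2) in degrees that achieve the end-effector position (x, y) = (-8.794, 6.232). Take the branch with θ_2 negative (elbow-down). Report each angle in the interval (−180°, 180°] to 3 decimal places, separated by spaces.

cos θ_2 = (116.1723−9²−2²)/(2·9·2) = 0.8659; θ_2 = -30.0148° (elbow-down)
β = atan2(6.2320,-8.7940) = 144.6761°; ψ = atan2(-1.0004,10.7318) = -5.3259°
θ_1 = β − ψ = 150.0020°

150.002 -30.015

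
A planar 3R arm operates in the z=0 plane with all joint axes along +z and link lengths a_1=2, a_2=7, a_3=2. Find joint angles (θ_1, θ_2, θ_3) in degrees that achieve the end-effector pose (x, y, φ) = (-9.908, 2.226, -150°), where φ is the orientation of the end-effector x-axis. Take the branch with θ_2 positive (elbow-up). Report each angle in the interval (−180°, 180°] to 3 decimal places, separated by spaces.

135.015 29.982 45.004

wrist centre = target − a_3·(cos φ, sin φ) = (-8.1759, 3.2260)
cos θ_2 = (77.2532−2²−7²)/(2·2·7) = 0.8662; θ_2 = 29.9815° (elbow-up)
β = atan2(3.2260,-8.1759) = 158.4672°; ψ = atan2(3.4980,8.0633) = 23.4523°
θ_1 = β − ψ = 135.0149°
θ_3 = φ − θ_1 − θ_2 = 45.0036° (wrapped to (-180°,180°])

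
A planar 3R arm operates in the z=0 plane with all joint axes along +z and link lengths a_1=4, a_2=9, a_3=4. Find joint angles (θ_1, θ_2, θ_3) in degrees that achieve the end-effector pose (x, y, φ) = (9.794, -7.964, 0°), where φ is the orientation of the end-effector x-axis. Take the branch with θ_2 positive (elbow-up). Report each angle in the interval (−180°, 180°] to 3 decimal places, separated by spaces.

-120.004 90.003 30.000

wrist centre = target − a_3·(cos φ, sin φ) = (5.7940, -7.9640)
cos θ_2 = (96.9957−4²−9²)/(2·4·9) = -0.0001; θ_2 = 90.0034° (elbow-up)
β = atan2(-7.9640,5.7940) = -53.9632°; ψ = atan2(9.0000,3.9995) = 66.0403°
θ_1 = β − ψ = -120.0036°
θ_3 = φ − θ_1 − θ_2 = 30.0002° (wrapped to (-180°,180°])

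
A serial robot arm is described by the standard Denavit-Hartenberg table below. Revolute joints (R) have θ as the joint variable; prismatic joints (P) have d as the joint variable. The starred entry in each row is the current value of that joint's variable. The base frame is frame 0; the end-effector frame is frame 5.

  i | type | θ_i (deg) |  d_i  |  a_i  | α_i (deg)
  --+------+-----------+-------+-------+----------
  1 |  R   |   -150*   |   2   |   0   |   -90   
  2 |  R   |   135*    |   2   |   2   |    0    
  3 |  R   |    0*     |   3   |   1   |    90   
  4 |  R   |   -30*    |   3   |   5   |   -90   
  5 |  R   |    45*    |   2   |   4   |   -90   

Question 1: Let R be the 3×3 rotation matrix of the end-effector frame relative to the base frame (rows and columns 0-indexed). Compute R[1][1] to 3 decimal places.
0.573

End-effector y-axis (col 1 of R) = (-0.7392,0.5732,0.3536)
R[1][1] = 0.5732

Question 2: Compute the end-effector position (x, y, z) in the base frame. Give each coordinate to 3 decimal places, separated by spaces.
after link 1: o_1 = (0.0000, 0.0000, 2.0000)
after link 2: o_2 = (2.2247, -1.0249, 0.5858)
after link 3: o_3 = (4.3371, -3.2695, -0.1213)
after link 4: o_4 = (3.9017, -0.6341, -5.3045)
after link 5: o_5 = (7.9050, 1.3102, -5.7437)

7.905 1.310 -5.744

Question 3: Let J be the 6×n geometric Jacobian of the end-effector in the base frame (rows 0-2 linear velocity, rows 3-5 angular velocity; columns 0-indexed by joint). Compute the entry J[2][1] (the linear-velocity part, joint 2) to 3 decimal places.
axis z_1 = (0.5000,-0.8660,0.0000); lever o_n−o_1 = (7.9050,1.3102,-7.7437)
cross product → J_v[:, 1] = (6.7062,3.8718,7.5010)
J_ω[:, 1] = z_1
entry J[2][1] = 7.5010

7.501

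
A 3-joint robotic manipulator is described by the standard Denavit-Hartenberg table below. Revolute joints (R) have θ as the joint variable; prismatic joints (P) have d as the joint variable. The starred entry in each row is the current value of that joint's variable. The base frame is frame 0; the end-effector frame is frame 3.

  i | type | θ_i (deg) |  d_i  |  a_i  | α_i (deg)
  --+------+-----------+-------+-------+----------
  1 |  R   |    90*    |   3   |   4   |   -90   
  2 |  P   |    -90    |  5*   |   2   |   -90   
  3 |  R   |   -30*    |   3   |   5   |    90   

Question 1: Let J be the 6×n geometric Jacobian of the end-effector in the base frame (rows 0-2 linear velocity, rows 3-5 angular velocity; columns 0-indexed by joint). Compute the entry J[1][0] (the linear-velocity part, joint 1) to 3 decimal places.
-7.500

axis z_0 = ẑ; lever o_n−o_0 = (-7.5000,7.0000,9.3301)
cross product → J_v[:, 0] = (-7.0000,-7.5000,0.0000)
J_ω[:, 0] = z_0
entry J[1][0] = -7.5000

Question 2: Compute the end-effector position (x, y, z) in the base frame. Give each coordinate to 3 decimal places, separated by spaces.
after link 1: o_1 = (0.0000, 4.0000, 3.0000)
after link 2: o_2 = (-5.0000, 4.0000, 5.0000)
after link 3: o_3 = (-7.5000, 7.0000, 9.3301)

-7.500 7.000 9.330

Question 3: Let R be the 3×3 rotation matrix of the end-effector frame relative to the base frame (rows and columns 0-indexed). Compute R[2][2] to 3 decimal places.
End-effector z-axis (col 2 of R) = (-0.8660,0.0000,-0.5000)
R[2][2] = -0.5000

-0.500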